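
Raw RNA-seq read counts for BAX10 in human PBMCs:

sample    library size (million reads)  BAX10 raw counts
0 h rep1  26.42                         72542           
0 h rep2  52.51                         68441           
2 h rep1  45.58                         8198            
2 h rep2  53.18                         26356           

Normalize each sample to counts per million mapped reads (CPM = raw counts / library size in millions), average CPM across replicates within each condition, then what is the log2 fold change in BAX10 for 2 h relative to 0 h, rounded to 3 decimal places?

-2.584

CPM(0 h rep1) = 72542 / 26.42 = 2745.7229
CPM(0 h rep2) = 68441 / 52.51 = 1303.3898
CPM(2 h rep1) = 8198 / 45.58 = 179.8596
CPM(2 h rep2) = 26356 / 53.18 = 495.5998
mean CPM(0 h) = 2024.5564; mean CPM(2 h) = 337.7297
Fold change = 337.7297 / 2024.5564 = 0.16682
log2(0.16682) = -2.5837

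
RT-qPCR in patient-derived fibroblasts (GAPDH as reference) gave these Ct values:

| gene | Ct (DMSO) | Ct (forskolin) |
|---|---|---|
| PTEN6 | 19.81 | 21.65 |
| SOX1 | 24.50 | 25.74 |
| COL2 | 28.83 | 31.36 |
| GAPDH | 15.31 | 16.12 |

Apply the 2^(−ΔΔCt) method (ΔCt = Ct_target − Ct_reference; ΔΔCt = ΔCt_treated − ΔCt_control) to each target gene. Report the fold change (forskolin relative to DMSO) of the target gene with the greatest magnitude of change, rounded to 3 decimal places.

PTEN6: ΔΔCt = (21.65−16.12) − (19.81−15.31) = 5.53 − 4.50 = 1.03; fold change = 2^-1.03 = 0.490
SOX1: ΔΔCt = (25.74−16.12) − (24.50−15.31) = 9.62 − 9.19 = 0.43; fold change = 2^-0.43 = 0.742
COL2: ΔΔCt = (31.36−16.12) − (28.83−15.31) = 15.24 − 13.52 = 1.72; fold change = 2^-1.72 = 0.304
COL2 has the largest |ΔΔCt| = 1.72.

0.304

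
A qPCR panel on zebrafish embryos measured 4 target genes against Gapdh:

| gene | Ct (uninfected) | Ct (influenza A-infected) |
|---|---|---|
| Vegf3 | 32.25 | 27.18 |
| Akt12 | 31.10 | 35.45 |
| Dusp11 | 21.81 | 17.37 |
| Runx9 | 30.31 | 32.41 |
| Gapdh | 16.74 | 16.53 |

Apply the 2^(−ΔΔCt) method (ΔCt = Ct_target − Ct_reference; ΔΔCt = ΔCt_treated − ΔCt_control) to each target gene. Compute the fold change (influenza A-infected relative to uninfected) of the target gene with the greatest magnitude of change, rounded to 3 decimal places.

Vegf3: ΔΔCt = (27.18−16.53) − (32.25−16.74) = 10.65 − 15.51 = -4.86; fold change = 2^4.86 = 29.041
Akt12: ΔΔCt = (35.45−16.53) − (31.10−16.74) = 18.92 − 14.36 = 4.56; fold change = 2^-4.56 = 0.042
Dusp11: ΔΔCt = (17.37−16.53) − (21.81−16.74) = 0.84 − 5.07 = -4.23; fold change = 2^4.23 = 18.765
Runx9: ΔΔCt = (32.41−16.53) − (30.31−16.74) = 15.88 − 13.57 = 2.31; fold change = 2^-2.31 = 0.202
Vegf3 has the largest |ΔΔCt| = 4.86.

29.041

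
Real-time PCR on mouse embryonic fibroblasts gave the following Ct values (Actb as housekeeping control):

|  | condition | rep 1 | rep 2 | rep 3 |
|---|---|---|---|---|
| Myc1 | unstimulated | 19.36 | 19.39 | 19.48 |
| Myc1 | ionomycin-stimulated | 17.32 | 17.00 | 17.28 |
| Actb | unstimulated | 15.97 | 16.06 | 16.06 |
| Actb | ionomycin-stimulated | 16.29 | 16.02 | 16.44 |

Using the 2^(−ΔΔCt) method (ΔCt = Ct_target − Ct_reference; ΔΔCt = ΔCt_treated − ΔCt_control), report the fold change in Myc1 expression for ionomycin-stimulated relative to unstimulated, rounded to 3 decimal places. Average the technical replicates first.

Mean Ct: Myc1 unstimulated 19.410; Myc1 ionomycin-stimulated 17.200; Actb unstimulated 16.030; Actb ionomycin-stimulated 16.250
ΔCt(unstimulated) = 19.410 − 16.030 = 3.380
ΔCt(ionomycin-stimulated) = 17.200 − 16.250 = 0.950
ΔΔCt = 0.950 − 3.380 = -2.430
Fold change = 2^(−(-2.430)) = 2^2.430 = 5.3889

5.389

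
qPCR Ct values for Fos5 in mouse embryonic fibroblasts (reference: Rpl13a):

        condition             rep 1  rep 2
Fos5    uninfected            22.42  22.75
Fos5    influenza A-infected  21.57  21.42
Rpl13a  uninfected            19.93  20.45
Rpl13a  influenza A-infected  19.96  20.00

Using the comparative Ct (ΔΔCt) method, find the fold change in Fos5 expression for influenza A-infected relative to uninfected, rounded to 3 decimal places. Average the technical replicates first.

Mean Ct: Fos5 uninfected 22.585; Fos5 influenza A-infected 21.495; Rpl13a uninfected 20.190; Rpl13a influenza A-infected 19.980
ΔCt(uninfected) = 22.585 − 20.190 = 2.395
ΔCt(influenza A-infected) = 21.495 − 19.980 = 1.515
ΔΔCt = 1.515 − 2.395 = -0.880
Fold change = 2^(−(-0.880)) = 2^0.880 = 1.8404

1.840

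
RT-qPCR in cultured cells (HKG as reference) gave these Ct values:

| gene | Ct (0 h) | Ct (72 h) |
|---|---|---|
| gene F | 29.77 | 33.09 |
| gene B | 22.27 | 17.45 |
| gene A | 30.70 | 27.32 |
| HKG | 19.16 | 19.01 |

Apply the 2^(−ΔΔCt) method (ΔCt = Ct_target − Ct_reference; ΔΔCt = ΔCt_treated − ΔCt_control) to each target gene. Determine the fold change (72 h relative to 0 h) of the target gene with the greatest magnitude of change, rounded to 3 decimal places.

25.457

gene F: ΔΔCt = (33.09−19.01) − (29.77−19.16) = 14.08 − 10.61 = 3.47; fold change = 2^-3.47 = 0.090
gene B: ΔΔCt = (17.45−19.01) − (22.27−19.16) = -1.56 − 3.11 = -4.67; fold change = 2^4.67 = 25.457
gene A: ΔΔCt = (27.32−19.01) − (30.70−19.16) = 8.31 − 11.54 = -3.23; fold change = 2^3.23 = 9.383
gene B has the largest |ΔΔCt| = 4.67.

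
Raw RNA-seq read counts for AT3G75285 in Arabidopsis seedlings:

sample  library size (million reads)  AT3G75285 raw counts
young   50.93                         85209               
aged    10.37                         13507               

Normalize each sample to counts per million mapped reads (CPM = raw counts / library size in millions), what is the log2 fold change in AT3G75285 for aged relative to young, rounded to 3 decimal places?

CPM(young) = 85209 / 50.93 = 1673.0611
CPM(aged) = 13507 / 10.37 = 1302.5072
Fold change = 1302.5072 / 1673.0611 = 0.77852
log2(0.77852) = -0.3612

-0.361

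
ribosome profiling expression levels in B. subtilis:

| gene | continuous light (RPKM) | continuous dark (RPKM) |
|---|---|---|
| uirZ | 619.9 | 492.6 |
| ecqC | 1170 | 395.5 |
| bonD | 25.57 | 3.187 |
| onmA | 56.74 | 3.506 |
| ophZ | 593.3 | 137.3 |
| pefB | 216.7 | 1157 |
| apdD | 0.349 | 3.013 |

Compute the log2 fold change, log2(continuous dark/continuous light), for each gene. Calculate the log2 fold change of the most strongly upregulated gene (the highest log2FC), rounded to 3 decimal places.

log2(492.6/619.9) = -0.332  (uirZ)
log2(395.5/1170) = -1.565  (ecqC)
log2(3.187/25.57) = -3.004  (bonD)
log2(3.506/56.74) = -4.016  (onmA)
log2(137.3/593.3) = -2.111  (ophZ)
log2(1157/216.7) = 2.417  (pefB)
log2(3.013/0.349) = 3.110  (apdD)
apdD is most strongly upregulated.

3.110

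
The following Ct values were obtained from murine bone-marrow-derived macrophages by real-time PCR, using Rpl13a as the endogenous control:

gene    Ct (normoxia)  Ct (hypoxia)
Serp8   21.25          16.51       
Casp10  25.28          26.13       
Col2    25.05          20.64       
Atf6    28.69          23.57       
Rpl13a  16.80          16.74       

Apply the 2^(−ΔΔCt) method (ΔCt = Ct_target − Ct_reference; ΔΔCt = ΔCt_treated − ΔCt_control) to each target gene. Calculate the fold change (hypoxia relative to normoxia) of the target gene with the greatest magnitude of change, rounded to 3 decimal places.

33.359

Serp8: ΔΔCt = (16.51−16.74) − (21.25−16.80) = -0.23 − 4.45 = -4.68; fold change = 2^4.68 = 25.634
Casp10: ΔΔCt = (26.13−16.74) − (25.28−16.80) = 9.39 − 8.48 = 0.91; fold change = 2^-0.91 = 0.532
Col2: ΔΔCt = (20.64−16.74) − (25.05−16.80) = 3.90 − 8.25 = -4.35; fold change = 2^4.35 = 20.393
Atf6: ΔΔCt = (23.57−16.74) − (28.69−16.80) = 6.83 − 11.89 = -5.06; fold change = 2^5.06 = 33.359
Atf6 has the largest |ΔΔCt| = 5.06.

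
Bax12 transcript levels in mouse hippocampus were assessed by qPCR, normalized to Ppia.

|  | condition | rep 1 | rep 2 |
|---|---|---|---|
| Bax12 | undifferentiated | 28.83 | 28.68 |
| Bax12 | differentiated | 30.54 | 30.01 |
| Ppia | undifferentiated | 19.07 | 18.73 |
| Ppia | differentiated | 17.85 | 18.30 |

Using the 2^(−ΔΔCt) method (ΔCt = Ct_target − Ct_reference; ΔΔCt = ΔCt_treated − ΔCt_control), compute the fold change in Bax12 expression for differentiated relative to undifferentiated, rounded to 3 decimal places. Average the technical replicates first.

Mean Ct: Bax12 undifferentiated 28.755; Bax12 differentiated 30.275; Ppia undifferentiated 18.900; Ppia differentiated 18.075
ΔCt(undifferentiated) = 28.755 − 18.900 = 9.855
ΔCt(differentiated) = 30.275 − 18.075 = 12.200
ΔΔCt = 12.200 − 9.855 = 2.345
Fold change = 2^(−2.345) = 0.1968

0.197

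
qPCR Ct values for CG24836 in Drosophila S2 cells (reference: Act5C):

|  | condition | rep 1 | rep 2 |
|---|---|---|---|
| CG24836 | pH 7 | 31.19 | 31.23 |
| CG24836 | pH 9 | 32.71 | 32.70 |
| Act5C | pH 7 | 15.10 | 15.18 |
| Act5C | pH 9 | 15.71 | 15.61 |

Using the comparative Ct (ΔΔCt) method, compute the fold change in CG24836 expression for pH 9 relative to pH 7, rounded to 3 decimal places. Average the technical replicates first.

0.509

Mean Ct: CG24836 pH 7 31.210; CG24836 pH 9 32.705; Act5C pH 7 15.140; Act5C pH 9 15.660
ΔCt(pH 7) = 31.210 − 15.140 = 16.070
ΔCt(pH 9) = 32.705 − 15.660 = 17.045
ΔΔCt = 17.045 − 16.070 = 0.975
Fold change = 2^(−0.975) = 0.5087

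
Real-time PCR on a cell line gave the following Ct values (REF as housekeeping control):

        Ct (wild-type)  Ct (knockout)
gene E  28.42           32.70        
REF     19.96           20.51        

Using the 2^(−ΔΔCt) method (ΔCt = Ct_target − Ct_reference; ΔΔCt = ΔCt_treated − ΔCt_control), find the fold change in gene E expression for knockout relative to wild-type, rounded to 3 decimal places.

ΔCt(wild-type) = 28.420 − 19.960 = 8.460
ΔCt(knockout) = 32.700 − 20.510 = 12.190
ΔΔCt = 12.190 − 8.460 = 3.730
Fold change = 2^(−3.730) = 0.0754

0.075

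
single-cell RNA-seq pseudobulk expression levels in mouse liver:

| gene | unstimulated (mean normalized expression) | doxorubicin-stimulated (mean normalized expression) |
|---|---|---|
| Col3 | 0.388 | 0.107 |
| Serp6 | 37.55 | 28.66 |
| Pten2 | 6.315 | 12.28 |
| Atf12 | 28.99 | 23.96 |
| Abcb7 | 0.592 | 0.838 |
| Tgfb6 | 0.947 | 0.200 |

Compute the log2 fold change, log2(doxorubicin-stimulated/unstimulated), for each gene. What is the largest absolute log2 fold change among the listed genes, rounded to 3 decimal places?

log2(0.107/0.388) = -1.858  (Col3)
log2(28.66/37.55) = -0.390  (Serp6)
log2(12.28/6.315) = 0.959  (Pten2)
log2(23.96/28.99) = -0.275  (Atf12)
log2(0.838/0.592) = 0.501  (Abcb7)
log2(0.200/0.947) = -2.243  (Tgfb6)
The largest magnitude belongs to Tgfb6.

2.243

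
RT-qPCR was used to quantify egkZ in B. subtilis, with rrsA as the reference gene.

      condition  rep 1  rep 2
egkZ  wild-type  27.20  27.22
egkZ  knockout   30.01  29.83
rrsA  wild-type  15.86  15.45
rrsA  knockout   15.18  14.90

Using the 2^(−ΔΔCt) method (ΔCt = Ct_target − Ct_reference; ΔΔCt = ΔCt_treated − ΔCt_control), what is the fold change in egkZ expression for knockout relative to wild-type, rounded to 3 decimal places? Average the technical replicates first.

Mean Ct: egkZ wild-type 27.210; egkZ knockout 29.920; rrsA wild-type 15.655; rrsA knockout 15.040
ΔCt(wild-type) = 27.210 − 15.655 = 11.555
ΔCt(knockout) = 29.920 − 15.040 = 14.880
ΔΔCt = 14.880 − 11.555 = 3.325
Fold change = 2^(−3.325) = 0.0998

0.100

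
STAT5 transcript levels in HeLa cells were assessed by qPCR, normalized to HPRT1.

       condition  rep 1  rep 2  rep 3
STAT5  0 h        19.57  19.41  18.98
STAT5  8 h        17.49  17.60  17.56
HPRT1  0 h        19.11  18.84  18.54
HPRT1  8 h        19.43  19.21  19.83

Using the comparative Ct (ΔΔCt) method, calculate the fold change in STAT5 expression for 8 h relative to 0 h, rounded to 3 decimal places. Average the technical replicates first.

Mean Ct: STAT5 0 h 19.320; STAT5 8 h 17.550; HPRT1 0 h 18.830; HPRT1 8 h 19.490
ΔCt(0 h) = 19.320 − 18.830 = 0.490
ΔCt(8 h) = 17.550 − 19.490 = -1.940
ΔΔCt = -1.940 − 0.490 = -2.430
Fold change = 2^(−(-2.430)) = 2^2.430 = 5.3889

5.389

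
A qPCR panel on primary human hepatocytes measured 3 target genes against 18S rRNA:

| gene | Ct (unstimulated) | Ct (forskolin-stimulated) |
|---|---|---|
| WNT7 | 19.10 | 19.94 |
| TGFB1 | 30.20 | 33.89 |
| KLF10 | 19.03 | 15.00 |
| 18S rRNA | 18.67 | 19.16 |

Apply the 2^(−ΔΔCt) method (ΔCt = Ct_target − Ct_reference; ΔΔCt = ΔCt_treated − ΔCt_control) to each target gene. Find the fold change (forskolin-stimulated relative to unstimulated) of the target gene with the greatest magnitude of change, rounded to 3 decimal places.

22.943

WNT7: ΔΔCt = (19.94−19.16) − (19.10−18.67) = 0.78 − 0.43 = 0.35; fold change = 2^-0.35 = 0.785
TGFB1: ΔΔCt = (33.89−19.16) − (30.20−18.67) = 14.73 − 11.53 = 3.20; fold change = 2^-3.20 = 0.109
KLF10: ΔΔCt = (15.00−19.16) − (19.03−18.67) = -4.16 − 0.36 = -4.52; fold change = 2^4.52 = 22.943
KLF10 has the largest |ΔΔCt| = 4.52.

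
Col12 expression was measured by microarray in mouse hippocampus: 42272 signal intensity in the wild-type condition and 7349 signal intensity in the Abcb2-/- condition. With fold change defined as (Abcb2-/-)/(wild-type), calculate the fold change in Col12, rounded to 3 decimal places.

Fold change = 7349 / 42272 = 0.1739
Col12 is downregulated.

0.174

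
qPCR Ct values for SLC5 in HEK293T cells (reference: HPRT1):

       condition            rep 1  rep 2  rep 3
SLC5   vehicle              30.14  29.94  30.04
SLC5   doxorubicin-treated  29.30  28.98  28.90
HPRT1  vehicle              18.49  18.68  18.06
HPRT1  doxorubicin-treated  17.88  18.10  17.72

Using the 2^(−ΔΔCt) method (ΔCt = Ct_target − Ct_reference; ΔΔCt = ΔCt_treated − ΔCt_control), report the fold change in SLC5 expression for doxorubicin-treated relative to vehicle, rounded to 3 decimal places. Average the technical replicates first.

1.385

Mean Ct: SLC5 vehicle 30.040; SLC5 doxorubicin-treated 29.060; HPRT1 vehicle 18.410; HPRT1 doxorubicin-treated 17.900
ΔCt(vehicle) = 30.040 − 18.410 = 11.630
ΔCt(doxorubicin-treated) = 29.060 − 17.900 = 11.160
ΔΔCt = 11.160 − 11.630 = -0.470
Fold change = 2^(−(-0.470)) = 2^0.470 = 1.3851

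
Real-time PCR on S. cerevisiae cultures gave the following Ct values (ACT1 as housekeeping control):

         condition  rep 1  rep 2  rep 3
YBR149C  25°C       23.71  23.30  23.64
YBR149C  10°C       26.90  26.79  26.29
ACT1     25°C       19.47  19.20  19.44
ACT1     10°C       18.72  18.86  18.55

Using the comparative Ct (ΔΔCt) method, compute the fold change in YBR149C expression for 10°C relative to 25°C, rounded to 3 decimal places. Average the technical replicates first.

0.073

Mean Ct: YBR149C 25°C 23.550; YBR149C 10°C 26.660; ACT1 25°C 19.370; ACT1 10°C 18.710
ΔCt(25°C) = 23.550 − 19.370 = 4.180
ΔCt(10°C) = 26.660 − 18.710 = 7.950
ΔΔCt = 7.950 − 4.180 = 3.770
Fold change = 2^(−3.770) = 0.0733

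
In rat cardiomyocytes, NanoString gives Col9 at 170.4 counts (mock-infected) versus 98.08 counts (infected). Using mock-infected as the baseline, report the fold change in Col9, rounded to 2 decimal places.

Fold change = 98.08 / 170.4 = 0.576
Col9 is downregulated.

0.58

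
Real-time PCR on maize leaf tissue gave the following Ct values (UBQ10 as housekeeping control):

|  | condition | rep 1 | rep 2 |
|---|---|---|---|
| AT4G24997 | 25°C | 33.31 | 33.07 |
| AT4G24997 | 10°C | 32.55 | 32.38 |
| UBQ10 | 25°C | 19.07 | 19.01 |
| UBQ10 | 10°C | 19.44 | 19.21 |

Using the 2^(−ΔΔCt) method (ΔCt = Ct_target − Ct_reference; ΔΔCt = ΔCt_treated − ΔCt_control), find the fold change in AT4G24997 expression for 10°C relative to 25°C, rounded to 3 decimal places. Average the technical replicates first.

Mean Ct: AT4G24997 25°C 33.190; AT4G24997 10°C 32.465; UBQ10 25°C 19.040; UBQ10 10°C 19.325
ΔCt(25°C) = 33.190 − 19.040 = 14.150
ΔCt(10°C) = 32.465 − 19.325 = 13.140
ΔΔCt = 13.140 − 14.150 = -1.010
Fold change = 2^(−(-1.010)) = 2^1.010 = 2.0139

2.014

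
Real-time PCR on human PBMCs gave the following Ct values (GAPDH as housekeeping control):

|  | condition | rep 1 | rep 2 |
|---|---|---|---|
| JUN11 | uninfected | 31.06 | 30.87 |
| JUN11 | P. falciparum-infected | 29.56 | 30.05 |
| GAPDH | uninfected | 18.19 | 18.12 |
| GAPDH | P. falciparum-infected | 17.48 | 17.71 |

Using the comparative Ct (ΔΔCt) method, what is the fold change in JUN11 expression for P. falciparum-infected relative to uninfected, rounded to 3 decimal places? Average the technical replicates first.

1.516

Mean Ct: JUN11 uninfected 30.965; JUN11 P. falciparum-infected 29.805; GAPDH uninfected 18.155; GAPDH P. falciparum-infected 17.595
ΔCt(uninfected) = 30.965 − 18.155 = 12.810
ΔCt(P. falciparum-infected) = 29.805 − 17.595 = 12.210
ΔΔCt = 12.210 − 12.810 = -0.600
Fold change = 2^(−(-0.600)) = 2^0.600 = 1.5157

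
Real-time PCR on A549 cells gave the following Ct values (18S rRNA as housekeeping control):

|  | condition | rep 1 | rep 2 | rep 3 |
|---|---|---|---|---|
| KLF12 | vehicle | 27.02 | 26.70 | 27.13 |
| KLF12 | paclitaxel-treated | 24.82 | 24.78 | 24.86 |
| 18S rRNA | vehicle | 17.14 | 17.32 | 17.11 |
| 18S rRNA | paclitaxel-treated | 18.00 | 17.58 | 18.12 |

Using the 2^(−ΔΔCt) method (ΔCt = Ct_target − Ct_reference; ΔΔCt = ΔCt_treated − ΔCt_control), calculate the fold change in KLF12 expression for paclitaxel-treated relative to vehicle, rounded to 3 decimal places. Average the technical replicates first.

7.160

Mean Ct: KLF12 vehicle 26.950; KLF12 paclitaxel-treated 24.820; 18S rRNA vehicle 17.190; 18S rRNA paclitaxel-treated 17.900
ΔCt(vehicle) = 26.950 − 17.190 = 9.760
ΔCt(paclitaxel-treated) = 24.820 − 17.900 = 6.920
ΔΔCt = 6.920 − 9.760 = -2.840
Fold change = 2^(−(-2.840)) = 2^2.840 = 7.1602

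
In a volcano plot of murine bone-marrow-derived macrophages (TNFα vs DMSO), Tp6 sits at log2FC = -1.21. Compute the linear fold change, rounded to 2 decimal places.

Fold change = 2^(-1.21) = 0.432
That is, Tp6 drops to 43.2% of the DMSO level.

0.43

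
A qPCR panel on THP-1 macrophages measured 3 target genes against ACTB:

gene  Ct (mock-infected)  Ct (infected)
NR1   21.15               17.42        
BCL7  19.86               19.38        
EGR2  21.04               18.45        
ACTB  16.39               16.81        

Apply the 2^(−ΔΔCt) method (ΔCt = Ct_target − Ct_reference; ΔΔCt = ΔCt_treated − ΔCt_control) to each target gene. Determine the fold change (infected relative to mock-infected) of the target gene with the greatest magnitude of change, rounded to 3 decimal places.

17.753

NR1: ΔΔCt = (17.42−16.81) − (21.15−16.39) = 0.61 − 4.76 = -4.15; fold change = 2^4.15 = 17.753
BCL7: ΔΔCt = (19.38−16.81) − (19.86−16.39) = 2.57 − 3.47 = -0.90; fold change = 2^0.90 = 1.866
EGR2: ΔΔCt = (18.45−16.81) − (21.04−16.39) = 1.64 − 4.65 = -3.01; fold change = 2^3.01 = 8.056
NR1 has the largest |ΔΔCt| = 4.15.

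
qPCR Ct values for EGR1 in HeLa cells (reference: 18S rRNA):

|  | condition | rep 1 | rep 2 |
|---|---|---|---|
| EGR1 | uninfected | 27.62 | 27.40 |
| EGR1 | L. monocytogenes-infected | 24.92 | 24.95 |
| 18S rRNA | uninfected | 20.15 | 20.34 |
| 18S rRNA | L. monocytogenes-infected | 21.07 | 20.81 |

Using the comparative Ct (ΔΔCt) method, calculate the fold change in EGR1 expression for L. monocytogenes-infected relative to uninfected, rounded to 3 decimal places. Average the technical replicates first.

Mean Ct: EGR1 uninfected 27.510; EGR1 L. monocytogenes-infected 24.935; 18S rRNA uninfected 20.245; 18S rRNA L. monocytogenes-infected 20.940
ΔCt(uninfected) = 27.510 − 20.245 = 7.265
ΔCt(L. monocytogenes-infected) = 24.935 − 20.940 = 3.995
ΔΔCt = 3.995 − 7.265 = -3.270
Fold change = 2^(−(-3.270)) = 2^3.270 = 9.6465

9.646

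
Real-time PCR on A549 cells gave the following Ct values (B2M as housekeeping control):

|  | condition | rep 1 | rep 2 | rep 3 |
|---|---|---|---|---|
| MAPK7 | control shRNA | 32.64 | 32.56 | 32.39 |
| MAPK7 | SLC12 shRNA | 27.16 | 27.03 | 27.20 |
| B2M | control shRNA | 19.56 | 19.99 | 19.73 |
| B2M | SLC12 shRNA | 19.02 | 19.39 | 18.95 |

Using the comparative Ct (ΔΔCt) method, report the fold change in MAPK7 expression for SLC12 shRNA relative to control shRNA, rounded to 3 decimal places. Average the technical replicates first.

27.096

Mean Ct: MAPK7 control shRNA 32.530; MAPK7 SLC12 shRNA 27.130; B2M control shRNA 19.760; B2M SLC12 shRNA 19.120
ΔCt(control shRNA) = 32.530 − 19.760 = 12.770
ΔCt(SLC12 shRNA) = 27.130 − 19.120 = 8.010
ΔΔCt = 8.010 − 12.770 = -4.760
Fold change = 2^(−(-4.760)) = 2^4.760 = 27.0958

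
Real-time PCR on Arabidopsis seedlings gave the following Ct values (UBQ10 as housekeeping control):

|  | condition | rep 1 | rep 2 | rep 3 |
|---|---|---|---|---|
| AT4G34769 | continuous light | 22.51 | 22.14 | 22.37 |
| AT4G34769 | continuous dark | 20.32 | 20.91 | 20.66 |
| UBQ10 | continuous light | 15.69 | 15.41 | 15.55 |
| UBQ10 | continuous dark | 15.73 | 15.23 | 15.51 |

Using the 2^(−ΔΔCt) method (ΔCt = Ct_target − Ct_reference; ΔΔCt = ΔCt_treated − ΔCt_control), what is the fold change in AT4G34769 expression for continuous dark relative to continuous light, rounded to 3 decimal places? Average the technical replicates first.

3.138

Mean Ct: AT4G34769 continuous light 22.340; AT4G34769 continuous dark 20.630; UBQ10 continuous light 15.550; UBQ10 continuous dark 15.490
ΔCt(continuous light) = 22.340 − 15.550 = 6.790
ΔCt(continuous dark) = 20.630 − 15.490 = 5.140
ΔΔCt = 5.140 − 6.790 = -1.650
Fold change = 2^(−(-1.650)) = 2^1.650 = 3.1383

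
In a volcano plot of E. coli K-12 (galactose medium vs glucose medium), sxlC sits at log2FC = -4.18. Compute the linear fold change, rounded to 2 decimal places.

Fold change = 2^(-4.18) = 0.055

0.06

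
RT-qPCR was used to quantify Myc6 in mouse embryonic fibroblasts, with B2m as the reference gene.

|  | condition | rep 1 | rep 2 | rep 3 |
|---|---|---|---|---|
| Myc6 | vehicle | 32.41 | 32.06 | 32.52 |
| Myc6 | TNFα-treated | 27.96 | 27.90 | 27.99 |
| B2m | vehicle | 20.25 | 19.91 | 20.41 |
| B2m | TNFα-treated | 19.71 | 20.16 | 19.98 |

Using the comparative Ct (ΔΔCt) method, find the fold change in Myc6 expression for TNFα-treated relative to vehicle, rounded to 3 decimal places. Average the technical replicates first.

17.630

Mean Ct: Myc6 vehicle 32.330; Myc6 TNFα-treated 27.950; B2m vehicle 20.190; B2m TNFα-treated 19.950
ΔCt(vehicle) = 32.330 − 20.190 = 12.140
ΔCt(TNFα-treated) = 27.950 − 19.950 = 8.000
ΔΔCt = 8.000 − 12.140 = -4.140
Fold change = 2^(−(-4.140)) = 2^4.140 = 17.6305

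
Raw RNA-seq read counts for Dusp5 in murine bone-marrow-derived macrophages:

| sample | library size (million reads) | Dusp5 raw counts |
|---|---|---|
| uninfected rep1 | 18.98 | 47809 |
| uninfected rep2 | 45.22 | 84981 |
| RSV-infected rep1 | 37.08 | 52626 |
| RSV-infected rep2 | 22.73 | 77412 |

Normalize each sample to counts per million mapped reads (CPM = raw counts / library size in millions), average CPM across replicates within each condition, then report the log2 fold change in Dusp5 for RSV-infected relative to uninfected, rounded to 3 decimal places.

0.134

CPM(uninfected rep1) = 47809 / 18.98 = 2518.9146
CPM(uninfected rep2) = 84981 / 45.22 = 1879.2791
CPM(RSV-infected rep1) = 52626 / 37.08 = 1419.2557
CPM(RSV-infected rep2) = 77412 / 22.73 = 3405.7193
mean CPM(uninfected) = 2199.0969; mean CPM(RSV-infected) = 2412.4875
Fold change = 2412.4875 / 2199.0969 = 1.09704
log2(1.09704) = 0.1336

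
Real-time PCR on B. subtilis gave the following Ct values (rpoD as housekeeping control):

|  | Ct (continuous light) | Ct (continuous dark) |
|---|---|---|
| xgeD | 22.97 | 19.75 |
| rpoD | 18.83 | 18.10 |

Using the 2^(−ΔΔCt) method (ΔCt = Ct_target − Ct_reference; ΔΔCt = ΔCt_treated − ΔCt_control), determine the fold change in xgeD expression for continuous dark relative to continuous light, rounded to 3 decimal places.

ΔCt(continuous light) = 22.970 − 18.830 = 4.140
ΔCt(continuous dark) = 19.750 − 18.100 = 1.650
ΔΔCt = 1.650 − 4.140 = -2.490
Fold change = 2^(−(-2.490)) = 2^2.490 = 5.6178

5.618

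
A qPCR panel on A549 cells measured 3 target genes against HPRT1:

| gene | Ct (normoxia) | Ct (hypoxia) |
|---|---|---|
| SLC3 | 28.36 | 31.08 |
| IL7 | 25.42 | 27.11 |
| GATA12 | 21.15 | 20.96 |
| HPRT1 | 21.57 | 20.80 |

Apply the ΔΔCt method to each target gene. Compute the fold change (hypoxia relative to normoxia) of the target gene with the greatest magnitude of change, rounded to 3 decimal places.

SLC3: ΔΔCt = (31.08−20.80) − (28.36−21.57) = 10.28 − 6.79 = 3.49; fold change = 2^-3.49 = 0.089
IL7: ΔΔCt = (27.11−20.80) − (25.42−21.57) = 6.31 − 3.85 = 2.46; fold change = 2^-2.46 = 0.182
GATA12: ΔΔCt = (20.96−20.80) − (21.15−21.57) = 0.16 − (-0.42) = 0.58; fold change = 2^-0.58 = 0.669
SLC3 has the largest |ΔΔCt| = 3.49.

0.089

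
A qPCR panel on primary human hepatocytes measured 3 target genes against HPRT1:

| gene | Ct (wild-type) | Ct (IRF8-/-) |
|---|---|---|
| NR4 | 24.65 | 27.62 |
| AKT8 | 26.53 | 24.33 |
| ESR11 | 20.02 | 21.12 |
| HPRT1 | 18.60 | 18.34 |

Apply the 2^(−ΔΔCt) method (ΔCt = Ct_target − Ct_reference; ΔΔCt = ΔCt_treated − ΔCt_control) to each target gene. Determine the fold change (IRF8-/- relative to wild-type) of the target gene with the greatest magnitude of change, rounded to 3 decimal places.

0.107

NR4: ΔΔCt = (27.62−18.34) − (24.65−18.60) = 9.28 − 6.05 = 3.23; fold change = 2^-3.23 = 0.107
AKT8: ΔΔCt = (24.33−18.34) − (26.53−18.60) = 5.99 − 7.93 = -1.94; fold change = 2^1.94 = 3.837
ESR11: ΔΔCt = (21.12−18.34) − (20.02−18.60) = 2.78 − 1.42 = 1.36; fold change = 2^-1.36 = 0.390
NR4 has the largest |ΔΔCt| = 3.23.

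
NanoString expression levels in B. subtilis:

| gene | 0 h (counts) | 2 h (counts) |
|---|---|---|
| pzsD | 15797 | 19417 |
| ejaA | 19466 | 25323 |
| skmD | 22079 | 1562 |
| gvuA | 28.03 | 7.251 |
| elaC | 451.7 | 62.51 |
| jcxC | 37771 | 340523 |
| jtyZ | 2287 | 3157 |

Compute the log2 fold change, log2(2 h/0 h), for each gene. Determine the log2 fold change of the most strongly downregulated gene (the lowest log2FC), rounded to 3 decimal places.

log2(19417/15797) = 0.298  (pzsD)
log2(25323/19466) = 0.379  (ejaA)
log2(1562/22079) = -3.821  (skmD)
log2(7.251/28.03) = -1.951  (gvuA)
log2(62.51/451.7) = -2.853  (elaC)
log2(340523/37771) = 3.172  (jcxC)
log2(3157/2287) = 0.465  (jtyZ)
skmD is most strongly downregulated.

-3.821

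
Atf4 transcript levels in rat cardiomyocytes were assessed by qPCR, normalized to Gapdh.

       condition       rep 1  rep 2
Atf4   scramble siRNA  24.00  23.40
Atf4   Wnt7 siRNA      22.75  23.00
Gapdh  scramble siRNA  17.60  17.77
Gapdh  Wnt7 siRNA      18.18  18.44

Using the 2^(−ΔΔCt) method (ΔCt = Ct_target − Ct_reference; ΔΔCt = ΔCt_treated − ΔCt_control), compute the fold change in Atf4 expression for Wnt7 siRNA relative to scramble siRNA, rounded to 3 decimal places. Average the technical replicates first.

2.732

Mean Ct: Atf4 scramble siRNA 23.700; Atf4 Wnt7 siRNA 22.875; Gapdh scramble siRNA 17.685; Gapdh Wnt7 siRNA 18.310
ΔCt(scramble siRNA) = 23.700 − 17.685 = 6.015
ΔCt(Wnt7 siRNA) = 22.875 − 18.310 = 4.565
ΔΔCt = 4.565 − 6.015 = -1.450
Fold change = 2^(−(-1.450)) = 2^1.450 = 2.7321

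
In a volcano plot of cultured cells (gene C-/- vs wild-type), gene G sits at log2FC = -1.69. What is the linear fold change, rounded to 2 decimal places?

0.31

Fold change = 2^(-1.69) = 0.310
That is, gene G drops to 31.0% of the wild-type level.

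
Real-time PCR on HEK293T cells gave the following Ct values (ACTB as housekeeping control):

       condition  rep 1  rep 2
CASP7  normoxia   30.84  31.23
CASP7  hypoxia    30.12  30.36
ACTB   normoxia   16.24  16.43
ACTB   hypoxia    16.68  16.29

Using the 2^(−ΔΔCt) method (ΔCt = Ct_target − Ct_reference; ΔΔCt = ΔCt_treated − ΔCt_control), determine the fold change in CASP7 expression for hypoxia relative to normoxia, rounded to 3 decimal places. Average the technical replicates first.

Mean Ct: CASP7 normoxia 31.035; CASP7 hypoxia 30.240; ACTB normoxia 16.335; ACTB hypoxia 16.485
ΔCt(normoxia) = 31.035 − 16.335 = 14.700
ΔCt(hypoxia) = 30.240 − 16.485 = 13.755
ΔΔCt = 13.755 − 14.700 = -0.945
Fold change = 2^(−(-0.945)) = 2^0.945 = 1.9252

1.925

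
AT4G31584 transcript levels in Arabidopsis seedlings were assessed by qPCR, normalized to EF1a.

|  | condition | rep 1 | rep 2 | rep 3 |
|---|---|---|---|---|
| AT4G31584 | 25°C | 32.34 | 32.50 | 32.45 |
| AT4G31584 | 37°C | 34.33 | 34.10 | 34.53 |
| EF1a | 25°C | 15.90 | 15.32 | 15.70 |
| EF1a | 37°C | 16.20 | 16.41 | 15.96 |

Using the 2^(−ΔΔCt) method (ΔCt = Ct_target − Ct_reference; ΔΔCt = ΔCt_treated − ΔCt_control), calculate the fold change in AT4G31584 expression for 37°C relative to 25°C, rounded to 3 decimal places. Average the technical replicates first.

Mean Ct: AT4G31584 25°C 32.430; AT4G31584 37°C 34.320; EF1a 25°C 15.640; EF1a 37°C 16.190
ΔCt(25°C) = 32.430 − 15.640 = 16.790
ΔCt(37°C) = 34.320 − 16.190 = 18.130
ΔΔCt = 18.130 − 16.790 = 1.340
Fold change = 2^(−1.340) = 0.3950

0.395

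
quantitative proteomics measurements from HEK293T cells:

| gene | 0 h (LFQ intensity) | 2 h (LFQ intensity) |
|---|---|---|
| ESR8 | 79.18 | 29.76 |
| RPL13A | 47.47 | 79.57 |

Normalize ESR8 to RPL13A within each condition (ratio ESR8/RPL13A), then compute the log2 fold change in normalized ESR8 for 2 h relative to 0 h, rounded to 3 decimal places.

ESR8/RPL13A (0 h) = 79.18 / 47.47 = 1.668
ESR8/RPL13A (2 h) = 29.76 / 79.57 = 0.37401
Fold change = 0.37401 / 1.668 = 0.2242
log2(0.2242) = -2.1570

-2.157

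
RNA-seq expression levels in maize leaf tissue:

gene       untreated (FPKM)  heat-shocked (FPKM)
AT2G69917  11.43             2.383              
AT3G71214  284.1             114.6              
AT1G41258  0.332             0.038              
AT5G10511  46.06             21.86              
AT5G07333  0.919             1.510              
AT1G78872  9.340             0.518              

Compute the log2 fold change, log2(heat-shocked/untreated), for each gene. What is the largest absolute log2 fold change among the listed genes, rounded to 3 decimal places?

4.172

log2(2.383/11.43) = -2.262  (AT2G69917)
log2(114.6/284.1) = -1.310  (AT3G71214)
log2(0.038/0.332) = -3.127  (AT1G41258)
log2(21.86/46.06) = -1.075  (AT5G10511)
log2(1.510/0.919) = 0.716  (AT5G07333)
log2(0.518/9.340) = -4.172  (AT1G78872)
The largest magnitude belongs to AT1G78872.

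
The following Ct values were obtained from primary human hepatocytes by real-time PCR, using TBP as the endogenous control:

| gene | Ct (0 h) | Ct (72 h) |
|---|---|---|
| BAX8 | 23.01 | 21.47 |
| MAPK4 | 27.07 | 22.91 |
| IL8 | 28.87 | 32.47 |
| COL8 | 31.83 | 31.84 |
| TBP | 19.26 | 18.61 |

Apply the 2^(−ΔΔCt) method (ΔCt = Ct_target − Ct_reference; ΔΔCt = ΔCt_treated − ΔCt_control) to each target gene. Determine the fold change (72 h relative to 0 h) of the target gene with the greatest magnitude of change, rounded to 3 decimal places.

BAX8: ΔΔCt = (21.47−18.61) − (23.01−19.26) = 2.86 − 3.75 = -0.89; fold change = 2^0.89 = 1.853
MAPK4: ΔΔCt = (22.91−18.61) − (27.07−19.26) = 4.30 − 7.81 = -3.51; fold change = 2^3.51 = 11.392
IL8: ΔΔCt = (32.47−18.61) − (28.87−19.26) = 13.86 − 9.61 = 4.25; fold change = 2^-4.25 = 0.053
COL8: ΔΔCt = (31.84−18.61) − (31.83−19.26) = 13.23 − 12.57 = 0.66; fold change = 2^-0.66 = 0.633
IL8 has the largest |ΔΔCt| = 4.25.

0.053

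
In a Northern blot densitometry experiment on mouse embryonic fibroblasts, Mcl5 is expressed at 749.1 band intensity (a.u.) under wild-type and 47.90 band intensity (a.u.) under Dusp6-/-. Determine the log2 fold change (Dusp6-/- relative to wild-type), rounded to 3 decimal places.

-3.967

Fold change = 47.90 / 749.1 = 0.0639
log2(0.0639) = -3.9671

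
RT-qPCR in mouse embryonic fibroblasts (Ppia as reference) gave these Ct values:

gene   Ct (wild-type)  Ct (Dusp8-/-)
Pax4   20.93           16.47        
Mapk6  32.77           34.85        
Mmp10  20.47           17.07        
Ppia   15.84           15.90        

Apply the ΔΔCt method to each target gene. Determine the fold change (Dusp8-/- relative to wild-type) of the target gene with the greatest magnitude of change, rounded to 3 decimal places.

Pax4: ΔΔCt = (16.47−15.90) − (20.93−15.84) = 0.57 − 5.09 = -4.52; fold change = 2^4.52 = 22.943
Mapk6: ΔΔCt = (34.85−15.90) − (32.77−15.84) = 18.95 − 16.93 = 2.02; fold change = 2^-2.02 = 0.247
Mmp10: ΔΔCt = (17.07−15.90) − (20.47−15.84) = 1.17 − 4.63 = -3.46; fold change = 2^3.46 = 11.004
Pax4 has the largest |ΔΔCt| = 4.52.

22.943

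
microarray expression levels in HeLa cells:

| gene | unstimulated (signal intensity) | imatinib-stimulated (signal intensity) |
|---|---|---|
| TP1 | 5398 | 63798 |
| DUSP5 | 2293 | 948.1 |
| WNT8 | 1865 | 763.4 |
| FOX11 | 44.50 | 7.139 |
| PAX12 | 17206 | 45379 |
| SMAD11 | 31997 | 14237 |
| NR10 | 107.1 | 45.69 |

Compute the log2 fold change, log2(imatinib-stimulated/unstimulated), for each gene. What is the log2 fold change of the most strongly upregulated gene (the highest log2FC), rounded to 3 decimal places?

log2(63798/5398) = 3.563  (TP1)
log2(948.1/2293) = -1.274  (DUSP5)
log2(763.4/1865) = -1.289  (WNT8)
log2(7.139/44.50) = -2.640  (FOX11)
log2(45379/17206) = 1.399  (PAX12)
log2(14237/31997) = -1.168  (SMAD11)
log2(45.69/107.1) = -1.229  (NR10)
TP1 is most strongly upregulated.

3.563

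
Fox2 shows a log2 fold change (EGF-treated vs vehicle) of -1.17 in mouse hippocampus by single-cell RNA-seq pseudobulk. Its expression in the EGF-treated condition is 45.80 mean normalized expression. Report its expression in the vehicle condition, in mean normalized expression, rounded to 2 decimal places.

Fold change = 2^(-1.17) = 0.4444
vehicle expression = 45.80 / 0.4444 = 103.06

103.06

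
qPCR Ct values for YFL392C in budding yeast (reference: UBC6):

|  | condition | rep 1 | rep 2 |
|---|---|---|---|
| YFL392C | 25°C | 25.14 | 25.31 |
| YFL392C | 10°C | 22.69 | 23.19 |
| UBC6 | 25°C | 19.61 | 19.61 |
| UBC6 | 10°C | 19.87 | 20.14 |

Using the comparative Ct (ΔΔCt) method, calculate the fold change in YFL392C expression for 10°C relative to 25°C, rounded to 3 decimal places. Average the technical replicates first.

6.409

Mean Ct: YFL392C 25°C 25.225; YFL392C 10°C 22.940; UBC6 25°C 19.610; UBC6 10°C 20.005
ΔCt(25°C) = 25.225 − 19.610 = 5.615
ΔCt(10°C) = 22.940 − 20.005 = 2.935
ΔΔCt = 2.935 − 5.615 = -2.680
Fold change = 2^(−(-2.680)) = 2^2.680 = 6.4086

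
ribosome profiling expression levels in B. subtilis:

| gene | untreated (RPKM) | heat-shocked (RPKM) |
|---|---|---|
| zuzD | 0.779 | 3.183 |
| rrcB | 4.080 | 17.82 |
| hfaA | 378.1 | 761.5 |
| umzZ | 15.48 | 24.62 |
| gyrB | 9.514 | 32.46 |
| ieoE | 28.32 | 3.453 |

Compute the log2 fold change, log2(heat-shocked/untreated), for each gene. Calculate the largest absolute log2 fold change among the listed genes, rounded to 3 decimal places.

3.036

log2(3.183/0.779) = 2.031  (zuzD)
log2(17.82/4.080) = 2.127  (rrcB)
log2(761.5/378.1) = 1.010  (hfaA)
log2(24.62/15.48) = 0.669  (umzZ)
log2(32.46/9.514) = 1.771  (gyrB)
log2(3.453/28.32) = -3.036  (ieoE)
The largest magnitude belongs to ieoE.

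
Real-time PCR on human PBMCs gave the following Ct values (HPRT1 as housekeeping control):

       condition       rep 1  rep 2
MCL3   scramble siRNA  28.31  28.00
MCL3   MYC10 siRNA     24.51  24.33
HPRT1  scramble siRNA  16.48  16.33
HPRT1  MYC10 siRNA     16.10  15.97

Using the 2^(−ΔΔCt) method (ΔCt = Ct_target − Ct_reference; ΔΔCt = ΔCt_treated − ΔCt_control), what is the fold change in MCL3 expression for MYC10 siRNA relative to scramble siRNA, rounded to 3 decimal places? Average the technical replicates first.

10.303

Mean Ct: MCL3 scramble siRNA 28.155; MCL3 MYC10 siRNA 24.420; HPRT1 scramble siRNA 16.405; HPRT1 MYC10 siRNA 16.035
ΔCt(scramble siRNA) = 28.155 − 16.405 = 11.750
ΔCt(MYC10 siRNA) = 24.420 − 16.035 = 8.385
ΔΔCt = 8.385 − 11.750 = -3.365
Fold change = 2^(−(-3.365)) = 2^3.365 = 10.3031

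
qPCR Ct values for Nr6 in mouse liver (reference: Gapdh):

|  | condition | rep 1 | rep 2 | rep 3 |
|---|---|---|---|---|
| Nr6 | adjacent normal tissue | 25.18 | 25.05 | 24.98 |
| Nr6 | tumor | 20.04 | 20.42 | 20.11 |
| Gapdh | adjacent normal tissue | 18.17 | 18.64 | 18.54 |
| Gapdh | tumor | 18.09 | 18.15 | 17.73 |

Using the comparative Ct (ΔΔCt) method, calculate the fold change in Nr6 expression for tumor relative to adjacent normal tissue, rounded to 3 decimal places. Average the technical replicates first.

Mean Ct: Nr6 adjacent normal tissue 25.070; Nr6 tumor 20.190; Gapdh adjacent normal tissue 18.450; Gapdh tumor 17.990
ΔCt(adjacent normal tissue) = 25.070 − 18.450 = 6.620
ΔCt(tumor) = 20.190 − 17.990 = 2.200
ΔΔCt = 2.200 − 6.620 = -4.420
Fold change = 2^(−(-4.420)) = 2^4.420 = 21.4068

21.407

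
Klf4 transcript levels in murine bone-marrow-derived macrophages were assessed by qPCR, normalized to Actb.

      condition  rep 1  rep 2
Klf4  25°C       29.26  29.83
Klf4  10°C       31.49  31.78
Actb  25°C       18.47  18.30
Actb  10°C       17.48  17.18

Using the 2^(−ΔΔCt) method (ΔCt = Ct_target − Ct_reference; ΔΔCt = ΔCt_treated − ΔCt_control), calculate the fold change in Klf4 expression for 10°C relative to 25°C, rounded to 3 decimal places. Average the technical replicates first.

0.113

Mean Ct: Klf4 25°C 29.545; Klf4 10°C 31.635; Actb 25°C 18.385; Actb 10°C 17.330
ΔCt(25°C) = 29.545 − 18.385 = 11.160
ΔCt(10°C) = 31.635 − 17.330 = 14.305
ΔΔCt = 14.305 − 11.160 = 3.145
Fold change = 2^(−3.145) = 0.1130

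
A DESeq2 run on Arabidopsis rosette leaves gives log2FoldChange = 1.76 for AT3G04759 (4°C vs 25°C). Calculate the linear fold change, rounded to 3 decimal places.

3.387

Fold change = 2^(1.76) = 3.3870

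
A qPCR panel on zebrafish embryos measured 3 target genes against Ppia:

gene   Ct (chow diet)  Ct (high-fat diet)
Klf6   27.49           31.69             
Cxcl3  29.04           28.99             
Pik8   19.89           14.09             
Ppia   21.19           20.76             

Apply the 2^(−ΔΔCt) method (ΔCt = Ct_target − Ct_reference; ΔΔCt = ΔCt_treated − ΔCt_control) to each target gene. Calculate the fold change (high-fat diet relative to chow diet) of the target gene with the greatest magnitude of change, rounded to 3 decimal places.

Klf6: ΔΔCt = (31.69−20.76) − (27.49−21.19) = 10.93 − 6.30 = 4.63; fold change = 2^-4.63 = 0.040
Cxcl3: ΔΔCt = (28.99−20.76) − (29.04−21.19) = 8.23 − 7.85 = 0.38; fold change = 2^-0.38 = 0.768
Pik8: ΔΔCt = (14.09−20.76) − (19.89−21.19) = -6.67 − (-1.30) = -5.37; fold change = 2^5.37 = 41.355
Pik8 has the largest |ΔΔCt| = 5.37.

41.355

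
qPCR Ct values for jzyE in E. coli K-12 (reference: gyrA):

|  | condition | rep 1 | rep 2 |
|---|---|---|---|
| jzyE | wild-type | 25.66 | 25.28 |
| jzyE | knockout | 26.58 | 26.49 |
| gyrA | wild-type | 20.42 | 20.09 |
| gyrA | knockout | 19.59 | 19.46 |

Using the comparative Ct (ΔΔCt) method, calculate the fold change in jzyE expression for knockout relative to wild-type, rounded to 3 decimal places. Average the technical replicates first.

Mean Ct: jzyE wild-type 25.470; jzyE knockout 26.535; gyrA wild-type 20.255; gyrA knockout 19.525
ΔCt(wild-type) = 25.470 − 20.255 = 5.215
ΔCt(knockout) = 26.535 − 19.525 = 7.010
ΔΔCt = 7.010 − 5.215 = 1.795
Fold change = 2^(−1.795) = 0.2882

0.288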